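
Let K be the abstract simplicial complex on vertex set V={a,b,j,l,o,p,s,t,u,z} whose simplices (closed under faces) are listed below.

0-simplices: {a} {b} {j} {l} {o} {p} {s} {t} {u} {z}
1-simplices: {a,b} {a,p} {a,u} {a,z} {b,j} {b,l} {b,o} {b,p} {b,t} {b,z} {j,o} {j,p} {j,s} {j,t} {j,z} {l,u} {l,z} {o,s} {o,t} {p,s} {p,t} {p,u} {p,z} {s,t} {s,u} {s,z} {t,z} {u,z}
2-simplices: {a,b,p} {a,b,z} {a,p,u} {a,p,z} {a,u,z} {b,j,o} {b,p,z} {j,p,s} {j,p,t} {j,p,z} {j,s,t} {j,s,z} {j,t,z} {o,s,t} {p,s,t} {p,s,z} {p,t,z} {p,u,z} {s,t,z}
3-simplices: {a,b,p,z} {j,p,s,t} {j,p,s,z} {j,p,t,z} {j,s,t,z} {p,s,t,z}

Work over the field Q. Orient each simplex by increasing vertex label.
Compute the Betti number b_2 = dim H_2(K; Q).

n_0=10 n_1=28 n_2=19 n_3=6  [Q]
∂1: piv[ab,ap,au,az,bj,bl,bo,bt,js] rk=9  ker:bp,bz,jo,jp,jt,jz,lu,lz,os,ot,ps,pt,pu,pz,st,su,sz,tz,uz
∂2: piv[abp,abz,apu,apz,auz,bjo,jps,jpt,jpz,jst,jsz,jtz,ost] rk=13  ker:bpz,pst,psz,ptz,puz,stz
∂3: piv[abpz,jpst,jpsz,jptz,jstz] rk=5  ker:pstz
b_2=(19−13)−5=1

b_2=1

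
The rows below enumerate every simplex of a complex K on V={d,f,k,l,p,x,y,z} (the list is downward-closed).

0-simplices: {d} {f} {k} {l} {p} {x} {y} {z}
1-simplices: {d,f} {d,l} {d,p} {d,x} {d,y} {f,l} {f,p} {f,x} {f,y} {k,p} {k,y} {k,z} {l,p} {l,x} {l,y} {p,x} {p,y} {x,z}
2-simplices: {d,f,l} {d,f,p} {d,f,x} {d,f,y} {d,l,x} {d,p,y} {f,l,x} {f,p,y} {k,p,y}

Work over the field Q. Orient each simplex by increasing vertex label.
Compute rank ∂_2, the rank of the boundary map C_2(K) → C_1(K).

n_0=8 n_1=18 n_2=9  [Q]
∂1: piv[df,dl,dp,dx,dy,kp,kz] rk=7  ker:fl,fp,fx,fy,ky,lp,lx,ly,px,py,xz
∂2: piv[dfl,dfp,dfx,dfy,dlx,dpy,kpy] rk=7  ker:flx,fpy
rk∂_2=7

rank∂_2=7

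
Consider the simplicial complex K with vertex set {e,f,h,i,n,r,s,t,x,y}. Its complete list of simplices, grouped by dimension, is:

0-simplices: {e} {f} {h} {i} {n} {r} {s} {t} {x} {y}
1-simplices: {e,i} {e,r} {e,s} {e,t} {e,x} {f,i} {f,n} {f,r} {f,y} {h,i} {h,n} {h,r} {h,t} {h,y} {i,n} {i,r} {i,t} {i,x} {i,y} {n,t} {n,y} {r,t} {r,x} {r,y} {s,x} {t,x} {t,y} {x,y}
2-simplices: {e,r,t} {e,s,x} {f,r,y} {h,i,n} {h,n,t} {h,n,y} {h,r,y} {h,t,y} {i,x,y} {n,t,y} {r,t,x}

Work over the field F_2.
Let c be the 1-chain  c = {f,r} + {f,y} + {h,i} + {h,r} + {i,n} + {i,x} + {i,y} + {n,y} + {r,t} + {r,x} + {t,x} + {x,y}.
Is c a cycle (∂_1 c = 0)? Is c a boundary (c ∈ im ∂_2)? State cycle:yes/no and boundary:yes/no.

n_0=10 n_1=28 n_2=11  [Z2]
∂1: piv[ei,er,es,et,ex,fi,fn,fy,hi] rk=9  ker:fr,hn,hr,ht,hy,in,ir,it,ix,iy,nt,ny,rt,rx,ry,sx,tx,ty,xy
∂2: piv[ert,esx,fry,hin,hnt,hny,hry,hty,ixy,rtx] rk=10  ker:nty
∂1c = 0
c vs im∂2: reduces to 0 ⇒ boundary

cycle:yes boundary:yes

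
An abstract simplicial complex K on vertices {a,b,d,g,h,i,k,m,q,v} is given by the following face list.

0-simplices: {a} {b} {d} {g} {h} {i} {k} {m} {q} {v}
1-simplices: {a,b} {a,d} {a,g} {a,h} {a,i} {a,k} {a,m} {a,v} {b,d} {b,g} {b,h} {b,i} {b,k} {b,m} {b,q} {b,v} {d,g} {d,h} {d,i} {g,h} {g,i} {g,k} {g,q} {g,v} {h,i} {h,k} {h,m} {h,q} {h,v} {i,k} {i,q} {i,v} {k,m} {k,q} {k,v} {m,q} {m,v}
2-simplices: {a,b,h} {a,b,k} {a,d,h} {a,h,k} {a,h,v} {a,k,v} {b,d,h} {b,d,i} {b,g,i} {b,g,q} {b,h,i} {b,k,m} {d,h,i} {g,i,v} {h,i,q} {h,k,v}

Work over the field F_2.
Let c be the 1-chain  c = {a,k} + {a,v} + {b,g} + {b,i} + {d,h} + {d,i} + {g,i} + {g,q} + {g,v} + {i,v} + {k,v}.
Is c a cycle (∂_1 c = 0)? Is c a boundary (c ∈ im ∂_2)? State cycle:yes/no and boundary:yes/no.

cycle:no boundary:no

n_0=10 n_1=37 n_2=16  [Z2]
∂1: piv[ab,ad,ag,ah,ai,ak,am,av,bq] rk=9  ker:bd,bg,bh,bi,bk,bm,bv,dg,dh,di,gh,gi,gk,gq,gv,hi,hk,hm,hq,hv,ik,iq,iv,km,kq,kv,mq,mv
∂2: piv[abh,abk,adh,ahk,ahv,akv,bdh,bdi,bgi,bgq,bhi,bkm,giv,hiq] rk=14  ker:dhi,hkv
∂1c = {h} + {q}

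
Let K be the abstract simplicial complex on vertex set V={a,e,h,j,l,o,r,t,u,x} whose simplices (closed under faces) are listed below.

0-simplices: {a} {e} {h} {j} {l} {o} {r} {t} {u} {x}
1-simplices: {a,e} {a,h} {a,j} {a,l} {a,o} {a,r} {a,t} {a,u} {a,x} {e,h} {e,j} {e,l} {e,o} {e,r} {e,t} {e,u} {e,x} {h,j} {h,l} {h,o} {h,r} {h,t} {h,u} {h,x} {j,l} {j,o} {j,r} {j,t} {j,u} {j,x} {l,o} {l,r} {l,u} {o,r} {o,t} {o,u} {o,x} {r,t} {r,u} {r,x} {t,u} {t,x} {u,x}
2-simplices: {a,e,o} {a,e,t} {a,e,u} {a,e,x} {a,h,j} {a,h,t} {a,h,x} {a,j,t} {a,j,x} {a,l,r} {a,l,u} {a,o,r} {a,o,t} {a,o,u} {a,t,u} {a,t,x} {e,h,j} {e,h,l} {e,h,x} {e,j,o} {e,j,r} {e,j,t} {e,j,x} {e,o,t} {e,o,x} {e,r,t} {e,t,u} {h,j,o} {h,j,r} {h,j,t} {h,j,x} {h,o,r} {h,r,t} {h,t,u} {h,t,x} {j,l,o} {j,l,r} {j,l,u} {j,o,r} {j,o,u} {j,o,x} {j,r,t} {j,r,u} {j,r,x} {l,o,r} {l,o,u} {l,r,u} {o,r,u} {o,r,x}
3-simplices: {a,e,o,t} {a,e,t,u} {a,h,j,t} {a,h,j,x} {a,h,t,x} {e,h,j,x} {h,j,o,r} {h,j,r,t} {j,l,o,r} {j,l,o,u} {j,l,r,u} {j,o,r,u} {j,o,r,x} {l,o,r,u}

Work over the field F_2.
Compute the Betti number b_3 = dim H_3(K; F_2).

b_3=1

n_0=10 n_1=43 n_2=49 n_3=14  [Z2]
∂1: piv[ae,ah,aj,al,ao,ar,at,au,ax] rk=9  ker:eh,ej,el,eo,er,et,eu,ex,hj,hl,ho,hr,ht,hu,hx,jl,jo,jr,jt,ju,jx,lo,lr,lu,or,ot,ou,ox,rt,ru,rx,tu,tx,ux
∂2: piv[aeo,aet,aeu,aex,ahj,aht,ahx,ajt,ajx,alr,alu,aor,aot,aou,atu,atx,ehj,ehl,ehx,ejo,ejr,eox,ert,hjo,hjr,hor,htu,jlo,jlr,jlu,jru,jrx] rk=32  ker:ejt,ejx,eot,etu,hjt,hjx,hrt,htx,jor,jou,jox,jrt,lor,lou,lru,oru,orx
∂3: piv[aeot,aetu,ahjt,ahjx,ahtx,ehjx,hjor,hjrt,jlor,jlou,jlru,joru,jorx] rk=13  ker:loru
b_3=(14−13)−0=1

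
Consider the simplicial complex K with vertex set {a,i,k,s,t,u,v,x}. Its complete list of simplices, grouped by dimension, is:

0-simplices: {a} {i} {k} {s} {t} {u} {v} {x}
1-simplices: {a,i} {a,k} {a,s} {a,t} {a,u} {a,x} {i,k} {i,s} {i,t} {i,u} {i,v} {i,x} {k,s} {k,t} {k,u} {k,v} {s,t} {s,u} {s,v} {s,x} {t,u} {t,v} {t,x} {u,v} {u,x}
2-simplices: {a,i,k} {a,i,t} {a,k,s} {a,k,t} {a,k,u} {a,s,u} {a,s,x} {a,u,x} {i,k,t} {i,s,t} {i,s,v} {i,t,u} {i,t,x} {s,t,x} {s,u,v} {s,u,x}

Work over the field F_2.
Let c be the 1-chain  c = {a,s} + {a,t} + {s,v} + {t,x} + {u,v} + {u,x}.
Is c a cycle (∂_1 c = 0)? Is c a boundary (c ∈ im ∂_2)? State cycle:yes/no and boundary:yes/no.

cycle:yes boundary:no

n_0=8 n_1=25 n_2=16  [Z2]
∂1: piv[ai,ak,as,at,au,ax,iv] rk=7  ker:ik,is,it,iu,ix,ks,kt,ku,kv,st,su,sv,sx,tu,tv,tx,uv,ux
∂2: piv[aik,ait,aks,akt,aku,asu,asx,aux,ist,isv,itu,itx,stx,suv] rk=14  ker:ikt,sux
∂1c = 0
c vs im∂2: residual ≠ 0 ⇒ not boundary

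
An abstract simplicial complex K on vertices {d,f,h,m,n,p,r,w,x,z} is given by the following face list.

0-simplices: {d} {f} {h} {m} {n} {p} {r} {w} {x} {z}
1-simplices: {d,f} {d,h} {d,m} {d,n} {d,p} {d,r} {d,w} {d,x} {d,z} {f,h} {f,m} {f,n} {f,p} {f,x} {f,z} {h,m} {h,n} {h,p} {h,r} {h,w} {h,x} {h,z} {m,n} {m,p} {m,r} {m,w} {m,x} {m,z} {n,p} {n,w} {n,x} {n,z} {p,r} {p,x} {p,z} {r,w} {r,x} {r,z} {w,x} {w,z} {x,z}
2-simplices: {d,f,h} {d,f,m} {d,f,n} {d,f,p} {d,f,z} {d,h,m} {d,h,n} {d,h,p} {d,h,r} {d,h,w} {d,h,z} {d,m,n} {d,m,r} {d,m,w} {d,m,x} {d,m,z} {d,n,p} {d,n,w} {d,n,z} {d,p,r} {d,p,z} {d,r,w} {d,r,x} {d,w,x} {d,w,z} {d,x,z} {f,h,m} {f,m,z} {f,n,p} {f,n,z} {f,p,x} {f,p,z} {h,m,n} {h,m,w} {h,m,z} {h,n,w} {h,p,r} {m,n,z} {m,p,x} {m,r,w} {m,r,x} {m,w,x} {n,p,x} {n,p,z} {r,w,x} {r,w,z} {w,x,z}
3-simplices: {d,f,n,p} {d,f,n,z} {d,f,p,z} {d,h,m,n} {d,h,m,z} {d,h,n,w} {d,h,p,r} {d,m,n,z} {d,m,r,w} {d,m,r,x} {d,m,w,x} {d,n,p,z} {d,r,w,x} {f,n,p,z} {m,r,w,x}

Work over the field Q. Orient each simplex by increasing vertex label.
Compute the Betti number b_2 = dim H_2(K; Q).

n_0=10 n_1=41 n_2=47 n_3=15  [Q]
∂1: piv[df,dh,dm,dn,dp,dr,dw,dx,dz] rk=9  ker:fh,fm,fn,fp,fx,fz,hm,hn,hp,hr,hw,hx,hz,mn,mp,mr,mw,mx,mz,np,nw,nx,nz,pr,px,pz,rw,rx,rz,wx,wz,xz
∂2: piv[dfh,dfm,dfn,dfp,dfz,dhm,dhn,dhp,dhr,dhw,dhz,dmn,dmr,dmw,dmx,dmz,dnp,dnw,dnz,dpr,dpz,drw,drx,dwx,dwz,dxz,fpx,mpx,npx,rwz] rk=30  ker:fhm,fmz,fnp,fnz,fpz,hmn,hmw,hmz,hnw,hpr,mnz,mrw,mrx,mwx,npz,rwx,wxz
∂3: piv[dfnp,dfnz,dfpz,dhmn,dhmz,dhnw,dhpr,dmnz,dmrw,dmrx,dmwx,dnpz,drwx] rk=13  ker:fnpz,mrwx
b_2=(47−30)−13=4

b_2=4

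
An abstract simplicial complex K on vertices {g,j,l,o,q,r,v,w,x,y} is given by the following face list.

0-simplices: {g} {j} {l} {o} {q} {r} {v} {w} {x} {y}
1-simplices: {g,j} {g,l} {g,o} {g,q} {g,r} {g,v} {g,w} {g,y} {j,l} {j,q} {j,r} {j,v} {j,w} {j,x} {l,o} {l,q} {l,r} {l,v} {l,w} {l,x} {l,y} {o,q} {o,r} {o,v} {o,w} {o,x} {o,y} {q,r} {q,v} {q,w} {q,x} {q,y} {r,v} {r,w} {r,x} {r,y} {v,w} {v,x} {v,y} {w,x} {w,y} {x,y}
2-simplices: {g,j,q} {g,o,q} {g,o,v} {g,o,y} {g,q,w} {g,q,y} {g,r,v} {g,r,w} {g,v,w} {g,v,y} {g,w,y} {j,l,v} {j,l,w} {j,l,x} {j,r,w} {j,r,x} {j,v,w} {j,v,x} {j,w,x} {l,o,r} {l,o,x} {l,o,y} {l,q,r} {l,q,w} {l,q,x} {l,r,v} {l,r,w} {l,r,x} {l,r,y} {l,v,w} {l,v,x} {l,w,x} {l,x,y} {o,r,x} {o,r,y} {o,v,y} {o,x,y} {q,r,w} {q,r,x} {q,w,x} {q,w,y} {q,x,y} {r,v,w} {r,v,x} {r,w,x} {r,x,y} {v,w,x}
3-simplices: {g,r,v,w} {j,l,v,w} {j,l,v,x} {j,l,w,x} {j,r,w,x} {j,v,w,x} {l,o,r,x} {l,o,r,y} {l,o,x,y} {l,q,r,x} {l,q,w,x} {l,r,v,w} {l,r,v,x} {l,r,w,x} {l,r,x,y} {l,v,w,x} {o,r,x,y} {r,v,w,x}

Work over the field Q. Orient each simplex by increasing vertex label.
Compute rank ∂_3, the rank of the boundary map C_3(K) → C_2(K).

n_0=10 n_1=42 n_2=47 n_3=18  [Q]
∂1: piv[gj,gl,go,gq,gr,gv,gw,gy,jx] rk=9  ker:jl,jq,jr,jv,jw,lo,lq,lr,lv,lw,lx,ly,oq,or,ov,ow,ox,oy,qr,qv,qw,qx,qy,rv,rw,rx,ry,vw,vx,vy,wx,wy,xy
∂2: piv[gjq,goq,gov,goy,gqw,gqy,grv,grw,gvw,gvy,gwy,jlv,jlw,jlx,jrw,jrx,jvw,jvx,jwx,lor,lox,loy,lqr,lqw,lqx,lrv,lry,lxy,qxy] rk=29  ker:lrw,lrx,lvw,lvx,lwx,orx,ory,ovy,oxy,qrw,qrx,qwx,qwy,rvw,rvx,rwx,rxy,vwx
∂3: piv[grvw,jlvw,jlvx,jlwx,jrwx,jvwx,lorx,lory,loxy,lqrx,lqwx,lrvw,lrvx,lrwx,lrxy] rk=15  ker:lvwx,orxy,rvwx
rk∂_3=15

rank∂_3=15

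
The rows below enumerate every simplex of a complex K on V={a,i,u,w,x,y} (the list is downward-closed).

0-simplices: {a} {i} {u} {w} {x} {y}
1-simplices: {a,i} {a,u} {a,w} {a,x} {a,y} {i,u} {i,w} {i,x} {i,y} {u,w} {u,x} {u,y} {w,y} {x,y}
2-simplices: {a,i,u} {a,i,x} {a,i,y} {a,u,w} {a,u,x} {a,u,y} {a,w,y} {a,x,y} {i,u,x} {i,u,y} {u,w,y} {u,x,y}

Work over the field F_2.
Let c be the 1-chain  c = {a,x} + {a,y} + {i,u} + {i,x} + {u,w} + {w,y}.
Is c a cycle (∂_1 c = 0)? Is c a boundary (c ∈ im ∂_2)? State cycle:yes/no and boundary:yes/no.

n_0=6 n_1=14 n_2=12  [Z2]
∂1: piv[ai,au,aw,ax,ay] rk=5  ker:iu,iw,ix,iy,uw,ux,uy,wy,xy
∂2: piv[aiu,aix,aiy,auw,aux,auy,awy,axy] rk=8  ker:iux,iuy,uwy,uxy
∂1c = 0
c vs im∂2: reduces to 0 ⇒ boundary

cycle:yes boundary:yes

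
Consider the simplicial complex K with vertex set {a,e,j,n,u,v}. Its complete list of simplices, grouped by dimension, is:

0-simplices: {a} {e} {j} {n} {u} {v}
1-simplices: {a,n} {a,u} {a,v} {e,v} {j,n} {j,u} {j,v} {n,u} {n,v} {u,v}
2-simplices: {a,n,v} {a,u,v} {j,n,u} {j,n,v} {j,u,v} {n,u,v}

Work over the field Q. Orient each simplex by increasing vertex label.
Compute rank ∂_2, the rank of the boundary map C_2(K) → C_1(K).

rank∂_2=5

n_0=6 n_1=10 n_2=6  [Q]
∂1: piv[an,au,av,ev,jn] rk=5  ker:ju,jv,nu,nv,uv
∂2: piv[anv,auv,jnu,jnv,juv] rk=5  ker:nuv
rk∂_2=5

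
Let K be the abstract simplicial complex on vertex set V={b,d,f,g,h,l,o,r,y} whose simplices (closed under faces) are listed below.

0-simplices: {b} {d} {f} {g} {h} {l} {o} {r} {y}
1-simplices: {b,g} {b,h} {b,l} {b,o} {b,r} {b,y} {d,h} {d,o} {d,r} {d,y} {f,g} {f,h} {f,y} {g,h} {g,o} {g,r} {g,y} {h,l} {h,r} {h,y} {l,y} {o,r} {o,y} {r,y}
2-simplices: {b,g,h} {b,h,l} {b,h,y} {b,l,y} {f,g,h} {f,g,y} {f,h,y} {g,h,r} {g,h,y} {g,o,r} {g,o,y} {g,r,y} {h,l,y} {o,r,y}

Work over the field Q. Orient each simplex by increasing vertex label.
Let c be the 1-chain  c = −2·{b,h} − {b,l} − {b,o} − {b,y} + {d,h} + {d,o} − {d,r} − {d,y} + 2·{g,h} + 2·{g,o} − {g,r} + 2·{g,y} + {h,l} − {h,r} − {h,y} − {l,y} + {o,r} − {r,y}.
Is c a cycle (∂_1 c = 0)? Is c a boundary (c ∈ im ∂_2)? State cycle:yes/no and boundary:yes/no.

n_0=9 n_1=24 n_2=14  [Q]
∂1: piv[bg,bh,bl,bo,br,by,dh,fg] rk=8  ker:do,dr,dy,fh,fy,gh,go,gr,gy,hl,hr,hy,ly,or,oy,ry
∂2: piv[bgh,bhl,bhy,bly,fgh,fgy,fhy,ghr,gor,goy,gry] rk=11  ker:ghy,hly,ory
∂1c = 5·{b} − 5·{g} + 2·{h} + {l} + {o} − {r} − 3·{y}

cycle:no boundary:no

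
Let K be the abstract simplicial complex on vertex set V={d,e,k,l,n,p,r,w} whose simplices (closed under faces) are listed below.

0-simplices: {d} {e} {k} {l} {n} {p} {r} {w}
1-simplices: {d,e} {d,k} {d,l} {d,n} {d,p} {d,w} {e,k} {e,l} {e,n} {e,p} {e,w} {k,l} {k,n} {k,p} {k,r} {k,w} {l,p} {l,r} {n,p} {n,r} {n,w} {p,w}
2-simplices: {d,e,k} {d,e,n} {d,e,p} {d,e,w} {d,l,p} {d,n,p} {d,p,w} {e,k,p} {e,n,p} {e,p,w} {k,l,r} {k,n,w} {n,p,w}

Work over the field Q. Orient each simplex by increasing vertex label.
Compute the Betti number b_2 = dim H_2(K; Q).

b_2=2

n_0=8 n_1=22 n_2=13  [Q]
∂1: piv[de,dk,dl,dn,dp,dw,kr] rk=7  ker:ek,el,en,ep,ew,kl,kn,kp,kw,lp,lr,np,nr,nw,pw
∂2: piv[dek,den,dep,dew,dlp,dnp,dpw,ekp,klr,knw,npw] rk=11  ker:enp,epw
b_2=(13−11)−0=2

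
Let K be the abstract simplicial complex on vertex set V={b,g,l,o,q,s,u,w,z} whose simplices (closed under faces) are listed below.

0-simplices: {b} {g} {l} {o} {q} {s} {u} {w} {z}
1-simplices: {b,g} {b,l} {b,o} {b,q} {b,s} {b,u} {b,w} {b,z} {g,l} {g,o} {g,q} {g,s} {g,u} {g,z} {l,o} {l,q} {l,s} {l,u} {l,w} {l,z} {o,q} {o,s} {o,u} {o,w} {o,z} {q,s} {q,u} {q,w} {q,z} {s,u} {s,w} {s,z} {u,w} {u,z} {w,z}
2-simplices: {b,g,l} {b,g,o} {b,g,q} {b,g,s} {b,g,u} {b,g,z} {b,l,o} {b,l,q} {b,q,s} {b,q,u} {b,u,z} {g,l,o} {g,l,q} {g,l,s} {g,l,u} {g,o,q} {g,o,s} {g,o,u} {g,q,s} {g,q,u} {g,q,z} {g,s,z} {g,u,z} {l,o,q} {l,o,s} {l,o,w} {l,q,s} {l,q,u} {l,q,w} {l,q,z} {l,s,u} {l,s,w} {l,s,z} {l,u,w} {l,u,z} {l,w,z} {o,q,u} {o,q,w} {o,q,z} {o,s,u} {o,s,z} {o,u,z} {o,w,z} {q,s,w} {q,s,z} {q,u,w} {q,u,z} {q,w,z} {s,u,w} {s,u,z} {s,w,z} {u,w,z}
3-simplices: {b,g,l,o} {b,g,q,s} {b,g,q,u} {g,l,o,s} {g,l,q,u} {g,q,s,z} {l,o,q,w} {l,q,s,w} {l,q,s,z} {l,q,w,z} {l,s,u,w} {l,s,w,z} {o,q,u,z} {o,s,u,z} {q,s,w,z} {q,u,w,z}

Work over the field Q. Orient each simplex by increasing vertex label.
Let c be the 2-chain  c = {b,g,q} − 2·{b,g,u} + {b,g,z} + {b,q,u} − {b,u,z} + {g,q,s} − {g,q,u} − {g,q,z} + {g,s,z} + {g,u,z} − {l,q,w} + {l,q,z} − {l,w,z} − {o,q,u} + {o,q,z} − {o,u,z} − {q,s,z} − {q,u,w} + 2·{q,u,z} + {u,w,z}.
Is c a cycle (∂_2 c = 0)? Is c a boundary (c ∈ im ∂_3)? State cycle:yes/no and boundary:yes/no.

cycle:yes boundary:no

n_0=9 n_1=35 n_2=52 n_3=16  [Q]
∂1: piv[bg,bl,bo,bq,bs,bu,bw,bz] rk=8  ker:gl,go,gq,gs,gu,gz,lo,lq,ls,lu,lw,lz,oq,os,ou,ow,oz,qs,qu,qw,qz,su,sw,sz,uw,uz,wz
∂2: piv[bgl,bgo,bgq,bgs,bgu,bgz,blo,blq,bqs,bqu,buz,gls,glu,goq,gos,gou,gqz,gsz,low,lqw,lqz,lsu,lsw,luw,lwz,oqz] rk=26  ker:glo,glq,gqs,gqu,guz,loq,los,lqs,lqu,lsz,luz,oqu,oqw,osu,osz,ouz,owz,qsw,qsz,quw,quz,qwz,suw,suz,swz,uwz
∂3: piv[bglo,bgqs,bgqu,glos,glqu,gqsz,loqw,lqsw,lqsz,lqwz,lsuw,lswz,oquz,osuz,quwz] rk=15  ker:qswz
∂2c = 0
c vs im∂3: residual ≠ 0 ⇒ not boundary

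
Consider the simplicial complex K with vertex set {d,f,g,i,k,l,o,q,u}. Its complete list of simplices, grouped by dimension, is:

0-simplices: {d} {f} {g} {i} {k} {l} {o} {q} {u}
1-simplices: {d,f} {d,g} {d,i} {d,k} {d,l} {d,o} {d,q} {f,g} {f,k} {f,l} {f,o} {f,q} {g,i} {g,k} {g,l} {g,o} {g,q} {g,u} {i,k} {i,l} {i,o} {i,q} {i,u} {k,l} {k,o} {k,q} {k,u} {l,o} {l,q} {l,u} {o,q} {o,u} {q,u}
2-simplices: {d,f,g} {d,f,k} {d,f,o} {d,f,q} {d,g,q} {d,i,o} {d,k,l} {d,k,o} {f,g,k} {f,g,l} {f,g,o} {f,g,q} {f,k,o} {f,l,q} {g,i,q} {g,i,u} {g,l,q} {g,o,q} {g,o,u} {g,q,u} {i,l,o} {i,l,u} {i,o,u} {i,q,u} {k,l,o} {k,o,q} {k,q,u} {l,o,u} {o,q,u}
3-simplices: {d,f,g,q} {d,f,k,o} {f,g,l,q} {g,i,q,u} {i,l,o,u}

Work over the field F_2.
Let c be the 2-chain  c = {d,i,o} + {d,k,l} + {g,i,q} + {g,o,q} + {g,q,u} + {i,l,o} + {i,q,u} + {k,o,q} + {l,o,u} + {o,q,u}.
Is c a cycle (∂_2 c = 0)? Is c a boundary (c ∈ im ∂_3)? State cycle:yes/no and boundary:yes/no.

n_0=9 n_1=33 n_2=29 n_3=5  [Z2]
∂1: piv[df,dg,di,dk,dl,do,dq,gu] rk=8  ker:fg,fk,fl,fo,fq,gi,gk,gl,go,gq,ik,il,io,iq,iu,kl,ko,kq,ku,lo,lq,lu,oq,ou,qu
∂2: piv[dfg,dfk,dfo,dfq,dgq,dio,dkl,dko,fgk,fgl,fgo,flq,giq,giu,goq,gou,gqu,ilo,ilu,iou,klo,koq,kqu] rk=23  ker:fgq,fko,glq,iqu,lou,oqu
∂3: piv[dfgq,dfko,fglq,giqu,ilou] rk=5
∂2c = {d,i} + {d,k} + {d,l} + {d,o} + {g,i} + {g,o} + {g,q} + {g,u} + {i,l} + {i,u} + {k,l} + {k,o} + {k,q} + {l,u} + {o,q} + {q,u}

cycle:no boundary:no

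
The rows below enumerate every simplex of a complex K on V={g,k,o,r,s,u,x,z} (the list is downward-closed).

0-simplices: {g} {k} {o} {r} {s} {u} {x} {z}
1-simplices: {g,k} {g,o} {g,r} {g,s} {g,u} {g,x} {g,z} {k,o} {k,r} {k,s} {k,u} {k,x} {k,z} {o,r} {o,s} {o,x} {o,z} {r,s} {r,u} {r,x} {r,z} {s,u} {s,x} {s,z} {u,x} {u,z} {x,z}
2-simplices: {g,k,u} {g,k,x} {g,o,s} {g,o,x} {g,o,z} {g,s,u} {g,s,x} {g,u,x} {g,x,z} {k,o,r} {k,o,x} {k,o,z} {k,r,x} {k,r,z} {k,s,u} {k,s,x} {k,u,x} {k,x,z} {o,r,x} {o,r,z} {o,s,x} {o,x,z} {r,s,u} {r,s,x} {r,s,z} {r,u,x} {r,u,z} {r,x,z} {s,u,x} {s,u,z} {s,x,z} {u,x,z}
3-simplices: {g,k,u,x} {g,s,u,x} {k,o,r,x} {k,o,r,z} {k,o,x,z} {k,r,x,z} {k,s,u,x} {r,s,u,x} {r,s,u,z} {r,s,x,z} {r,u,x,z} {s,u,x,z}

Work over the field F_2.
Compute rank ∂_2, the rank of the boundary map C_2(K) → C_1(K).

n_0=8 n_1=27 n_2=32 n_3=12  [Z2]
∂1: piv[gk,go,gr,gs,gu,gx,gz] rk=7  ker:ko,kr,ks,ku,kx,kz,or,os,ox,oz,rs,ru,rx,rz,su,sx,sz,ux,uz,xz
∂2: piv[gku,gkx,gos,gox,goz,gsu,gsx,gux,gxz,kor,kox,koz,krx,krz,ksu,rsu,rsx,rsz,ruz] rk=19  ker:ksx,kux,kxz,orx,orz,osx,oxz,rux,rxz,sux,suz,sxz,uxz
∂3: piv[gkux,gsux,korx,korz,koxz,krxz,ksux,rsux,rsuz,rsxz,ruxz] rk=11  ker:suxz
rk∂_2=19

rank∂_2=19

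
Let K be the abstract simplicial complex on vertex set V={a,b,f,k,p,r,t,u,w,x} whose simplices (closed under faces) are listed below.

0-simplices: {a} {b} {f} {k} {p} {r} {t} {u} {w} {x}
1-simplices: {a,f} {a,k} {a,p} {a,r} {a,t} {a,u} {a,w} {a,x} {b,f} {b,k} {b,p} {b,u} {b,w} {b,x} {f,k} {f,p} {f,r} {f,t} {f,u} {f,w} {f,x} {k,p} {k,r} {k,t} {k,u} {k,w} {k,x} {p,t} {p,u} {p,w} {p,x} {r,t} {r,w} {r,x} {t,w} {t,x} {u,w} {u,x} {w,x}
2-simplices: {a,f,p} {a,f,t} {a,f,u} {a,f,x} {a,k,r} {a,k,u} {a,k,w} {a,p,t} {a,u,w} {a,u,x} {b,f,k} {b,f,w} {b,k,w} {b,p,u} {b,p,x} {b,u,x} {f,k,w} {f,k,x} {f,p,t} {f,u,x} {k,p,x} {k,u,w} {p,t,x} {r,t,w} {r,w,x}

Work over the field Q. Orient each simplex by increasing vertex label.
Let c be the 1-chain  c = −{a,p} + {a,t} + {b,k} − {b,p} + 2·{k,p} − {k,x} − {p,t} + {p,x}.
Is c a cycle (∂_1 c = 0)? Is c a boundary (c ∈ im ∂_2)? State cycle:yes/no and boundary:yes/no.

n_0=10 n_1=39 n_2=25  [Q]
∂1: piv[af,ak,ap,ar,at,au,aw,ax,bf] rk=9  ker:bk,bp,bu,bw,bx,fk,fp,fr,ft,fu,fw,fx,kp,kr,kt,ku,kw,kx,pt,pu,pw,px,rt,rw,rx,tw,tx,uw,ux,wx
∂2: piv[afp,aft,afu,afx,akr,aku,akw,apt,auw,aux,bfk,bfw,bkw,bpu,bpx,bux,fkx,kpx,ptx,rtw,rwx] rk=21  ker:fkw,fpt,fux,kuw
∂1c = 0
c vs im∂2: residual ≠ 0 ⇒ not boundary

cycle:yes boundary:no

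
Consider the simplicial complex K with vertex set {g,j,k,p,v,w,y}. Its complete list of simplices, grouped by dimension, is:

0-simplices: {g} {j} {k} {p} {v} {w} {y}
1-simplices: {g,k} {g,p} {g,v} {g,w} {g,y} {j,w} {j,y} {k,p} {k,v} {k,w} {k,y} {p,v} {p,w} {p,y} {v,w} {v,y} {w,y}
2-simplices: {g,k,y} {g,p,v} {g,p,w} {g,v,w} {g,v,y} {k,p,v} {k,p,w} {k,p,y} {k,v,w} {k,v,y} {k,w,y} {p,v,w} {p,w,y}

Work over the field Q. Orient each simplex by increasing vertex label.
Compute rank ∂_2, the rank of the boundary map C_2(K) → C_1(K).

rank∂_2=10

n_0=7 n_1=17 n_2=13  [Q]
∂1: piv[gk,gp,gv,gw,gy,jw] rk=6  ker:jy,kp,kv,kw,ky,pv,pw,py,vw,vy,wy
∂2: piv[gky,gpv,gpw,gvw,gvy,kpv,kpw,kpy,kvy,kwy] rk=10  ker:kvw,pvw,pwy
rk∂_2=10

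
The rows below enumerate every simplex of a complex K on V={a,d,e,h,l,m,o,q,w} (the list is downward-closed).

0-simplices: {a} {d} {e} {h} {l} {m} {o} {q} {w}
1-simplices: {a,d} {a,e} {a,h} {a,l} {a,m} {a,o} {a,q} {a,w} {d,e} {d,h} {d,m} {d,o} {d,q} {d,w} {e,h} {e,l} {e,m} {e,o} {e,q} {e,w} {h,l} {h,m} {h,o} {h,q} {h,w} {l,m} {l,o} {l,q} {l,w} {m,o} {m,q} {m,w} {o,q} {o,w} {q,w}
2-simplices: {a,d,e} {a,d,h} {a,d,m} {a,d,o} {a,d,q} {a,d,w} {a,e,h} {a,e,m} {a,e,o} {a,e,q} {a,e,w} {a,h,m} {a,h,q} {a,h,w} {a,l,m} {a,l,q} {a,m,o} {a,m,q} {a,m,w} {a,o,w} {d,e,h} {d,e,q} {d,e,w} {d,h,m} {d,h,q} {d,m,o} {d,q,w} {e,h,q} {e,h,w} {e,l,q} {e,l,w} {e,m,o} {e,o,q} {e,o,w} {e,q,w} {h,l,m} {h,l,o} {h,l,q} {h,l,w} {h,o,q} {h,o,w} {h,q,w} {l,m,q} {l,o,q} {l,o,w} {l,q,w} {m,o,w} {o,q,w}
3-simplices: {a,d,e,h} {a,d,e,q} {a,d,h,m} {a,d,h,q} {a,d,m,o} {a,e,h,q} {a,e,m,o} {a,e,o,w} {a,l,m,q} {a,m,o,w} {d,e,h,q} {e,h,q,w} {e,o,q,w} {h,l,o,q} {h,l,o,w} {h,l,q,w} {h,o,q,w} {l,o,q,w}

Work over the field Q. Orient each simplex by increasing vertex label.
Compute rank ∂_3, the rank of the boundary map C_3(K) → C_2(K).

rank∂_3=16

n_0=9 n_1=35 n_2=48 n_3=18  [Q]
∂1: piv[ad,ae,ah,al,am,ao,aq,aw] rk=8  ker:de,dh,dm,do,dq,dw,eh,el,em,eo,eq,ew,hl,hm,ho,hq,hw,lm,lo,lq,lw,mo,mq,mw,oq,ow,qw
∂2: piv[ade,adh,adm,ado,adq,adw,aeh,aem,aeo,aeq,aew,ahm,ahq,ahw,alm,alq,amo,amq,amw,aow,dqw,elq,elw,eoq,hlm,hlo,hoq] rk=27  ker:deh,deq,dew,dhm,dhq,dmo,ehq,ehw,emo,eow,eqw,hlq,hlw,how,hqw,lmq,loq,low,lqw,mow,oqw
∂3: piv[adeh,adeq,adhm,adhq,admo,aehq,aemo,aeow,almq,amow,ehqw,eoqw,hloq,hlow,hlqw,hoqw] rk=16  ker:dehq,loqw
rk∂_3=16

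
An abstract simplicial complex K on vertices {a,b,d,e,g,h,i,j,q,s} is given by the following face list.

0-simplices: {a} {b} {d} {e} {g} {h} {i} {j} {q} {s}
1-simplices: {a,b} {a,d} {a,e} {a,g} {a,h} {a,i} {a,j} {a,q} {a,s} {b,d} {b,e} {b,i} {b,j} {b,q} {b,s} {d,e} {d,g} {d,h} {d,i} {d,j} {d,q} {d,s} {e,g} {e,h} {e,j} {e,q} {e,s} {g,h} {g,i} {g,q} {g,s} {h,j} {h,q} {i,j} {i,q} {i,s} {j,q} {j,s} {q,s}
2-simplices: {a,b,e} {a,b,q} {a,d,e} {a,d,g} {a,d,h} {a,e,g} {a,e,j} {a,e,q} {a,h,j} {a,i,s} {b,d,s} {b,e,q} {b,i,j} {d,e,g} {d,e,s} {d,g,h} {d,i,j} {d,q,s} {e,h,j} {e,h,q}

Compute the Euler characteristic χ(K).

n_0=10 n_1=39 n_2=20
χ=+10−39+20=-9

χ(K)=-9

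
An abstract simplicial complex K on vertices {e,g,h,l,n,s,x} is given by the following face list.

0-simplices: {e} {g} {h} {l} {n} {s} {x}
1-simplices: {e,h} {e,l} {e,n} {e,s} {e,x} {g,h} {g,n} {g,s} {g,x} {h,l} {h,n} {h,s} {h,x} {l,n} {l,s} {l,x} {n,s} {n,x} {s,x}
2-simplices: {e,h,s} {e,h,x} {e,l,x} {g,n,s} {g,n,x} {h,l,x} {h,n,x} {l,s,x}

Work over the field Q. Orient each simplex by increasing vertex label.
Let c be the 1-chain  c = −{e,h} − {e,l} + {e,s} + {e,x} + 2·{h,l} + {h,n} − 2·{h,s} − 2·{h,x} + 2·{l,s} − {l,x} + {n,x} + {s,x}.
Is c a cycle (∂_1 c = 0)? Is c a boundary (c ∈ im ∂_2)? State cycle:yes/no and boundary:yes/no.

cycle:yes boundary:no

n_0=7 n_1=19 n_2=8  [Q]
∂1: piv[eh,el,en,es,ex,gh] rk=6  ker:gn,gs,gx,hl,hn,hs,hx,ln,ls,lx,ns,nx,sx
∂2: piv[ehs,ehx,elx,gns,gnx,hlx,hnx,lsx] rk=8
∂1c = 0
c vs im∂2: residual ≠ 0 ⇒ not boundary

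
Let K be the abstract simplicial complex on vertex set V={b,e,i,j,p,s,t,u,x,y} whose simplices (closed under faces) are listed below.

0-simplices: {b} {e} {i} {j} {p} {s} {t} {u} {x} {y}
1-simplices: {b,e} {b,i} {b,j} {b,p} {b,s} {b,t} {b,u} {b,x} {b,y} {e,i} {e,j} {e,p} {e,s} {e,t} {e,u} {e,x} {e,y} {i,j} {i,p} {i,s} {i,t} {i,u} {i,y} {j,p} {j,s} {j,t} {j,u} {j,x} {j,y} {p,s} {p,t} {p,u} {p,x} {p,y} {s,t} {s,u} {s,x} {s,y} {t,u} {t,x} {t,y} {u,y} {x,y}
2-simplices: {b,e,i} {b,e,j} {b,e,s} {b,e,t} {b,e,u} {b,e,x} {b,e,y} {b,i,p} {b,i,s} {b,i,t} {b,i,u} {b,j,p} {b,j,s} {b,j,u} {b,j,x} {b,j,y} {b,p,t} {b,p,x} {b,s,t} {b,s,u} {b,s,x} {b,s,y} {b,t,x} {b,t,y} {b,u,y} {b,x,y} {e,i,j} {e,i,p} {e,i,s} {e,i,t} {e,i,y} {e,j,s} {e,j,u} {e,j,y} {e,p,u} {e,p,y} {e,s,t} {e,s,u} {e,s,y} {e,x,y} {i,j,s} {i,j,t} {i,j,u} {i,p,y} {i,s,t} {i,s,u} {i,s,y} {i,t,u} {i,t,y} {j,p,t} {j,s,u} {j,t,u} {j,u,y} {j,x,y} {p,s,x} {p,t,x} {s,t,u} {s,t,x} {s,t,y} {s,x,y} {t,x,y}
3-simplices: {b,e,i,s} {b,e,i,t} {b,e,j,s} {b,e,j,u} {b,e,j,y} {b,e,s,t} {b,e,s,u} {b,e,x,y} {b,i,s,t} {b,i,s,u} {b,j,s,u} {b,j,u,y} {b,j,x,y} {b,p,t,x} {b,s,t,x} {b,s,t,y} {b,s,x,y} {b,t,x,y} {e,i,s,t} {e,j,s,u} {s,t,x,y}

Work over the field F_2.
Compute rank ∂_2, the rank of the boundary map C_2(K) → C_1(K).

n_0=10 n_1=43 n_2=61 n_3=21  [Z2]
∂1: piv[be,bi,bj,bp,bs,bt,bu,bx,by] rk=9  ker:ei,ej,ep,es,et,eu,ex,ey,ij,ip,is,it,iu,iy,jp,js,jt,ju,jx,jy,ps,pt,pu,px,py,st,su,sx,sy,tu,tx,ty,uy,xy
∂2: piv[bei,bej,bes,bet,beu,bex,bey,bip,bis,bit,biu,bjp,bjs,bju,bjx,bjy,bpt,bpx,bst,bsu,bsx,bsy,btx,bty,buy,bxy,eij,eip,eiy,epu,epy,ijt,itu,psx] rk=34  ker:eis,eit,ejs,eju,ejy,est,esu,esy,exy,ijs,iju,ipy,ist,isu,isy,ity,jpt,jsu,jtu,juy,jxy,ptx,stu,stx,sty,sxy,txy
∂3: piv[beis,beit,bejs,beju,bejy,best,besu,bexy,bist,bisu,bjsu,bjuy,bjxy,bptx,bstx,bsty,bsxy,btxy] rk=18  ker:eist,ejsu,stxy
rk∂_2=34

rank∂_2=34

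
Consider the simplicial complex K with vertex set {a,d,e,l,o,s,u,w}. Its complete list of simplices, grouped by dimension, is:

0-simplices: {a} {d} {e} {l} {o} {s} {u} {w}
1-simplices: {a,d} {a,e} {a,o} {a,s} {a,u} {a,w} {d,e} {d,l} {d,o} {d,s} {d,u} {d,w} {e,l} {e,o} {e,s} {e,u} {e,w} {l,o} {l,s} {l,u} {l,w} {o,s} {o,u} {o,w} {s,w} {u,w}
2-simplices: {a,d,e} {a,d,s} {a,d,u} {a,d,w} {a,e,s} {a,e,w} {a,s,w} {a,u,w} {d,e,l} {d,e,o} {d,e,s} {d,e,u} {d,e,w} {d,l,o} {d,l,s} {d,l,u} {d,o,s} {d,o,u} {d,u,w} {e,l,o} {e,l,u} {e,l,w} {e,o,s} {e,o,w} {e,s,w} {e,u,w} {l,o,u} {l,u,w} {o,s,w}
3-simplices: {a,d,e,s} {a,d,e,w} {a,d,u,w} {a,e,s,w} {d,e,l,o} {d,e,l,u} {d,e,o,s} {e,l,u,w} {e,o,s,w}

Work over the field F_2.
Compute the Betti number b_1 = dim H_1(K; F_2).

b_1=1

n_0=8 n_1=26 n_2=29 n_3=9  [Z2]
∂1: piv[ad,ae,ao,as,au,aw,dl] rk=7  ker:de,do,ds,du,dw,el,eo,es,eu,ew,lo,ls,lu,lw,os,ou,ow,sw,uw
∂2: piv[ade,ads,adu,adw,aes,aew,asw,auw,del,deo,deu,dlo,dls,dlu,dos,dou,elw,eow] rk=18  ker:des,dew,duw,elo,elu,eos,esw,euw,lou,luw,osw
∂3: piv[ades,adew,aduw,aesw,delo,delu,deos,eluw,eosw] rk=9
b_1=(26−7)−18=1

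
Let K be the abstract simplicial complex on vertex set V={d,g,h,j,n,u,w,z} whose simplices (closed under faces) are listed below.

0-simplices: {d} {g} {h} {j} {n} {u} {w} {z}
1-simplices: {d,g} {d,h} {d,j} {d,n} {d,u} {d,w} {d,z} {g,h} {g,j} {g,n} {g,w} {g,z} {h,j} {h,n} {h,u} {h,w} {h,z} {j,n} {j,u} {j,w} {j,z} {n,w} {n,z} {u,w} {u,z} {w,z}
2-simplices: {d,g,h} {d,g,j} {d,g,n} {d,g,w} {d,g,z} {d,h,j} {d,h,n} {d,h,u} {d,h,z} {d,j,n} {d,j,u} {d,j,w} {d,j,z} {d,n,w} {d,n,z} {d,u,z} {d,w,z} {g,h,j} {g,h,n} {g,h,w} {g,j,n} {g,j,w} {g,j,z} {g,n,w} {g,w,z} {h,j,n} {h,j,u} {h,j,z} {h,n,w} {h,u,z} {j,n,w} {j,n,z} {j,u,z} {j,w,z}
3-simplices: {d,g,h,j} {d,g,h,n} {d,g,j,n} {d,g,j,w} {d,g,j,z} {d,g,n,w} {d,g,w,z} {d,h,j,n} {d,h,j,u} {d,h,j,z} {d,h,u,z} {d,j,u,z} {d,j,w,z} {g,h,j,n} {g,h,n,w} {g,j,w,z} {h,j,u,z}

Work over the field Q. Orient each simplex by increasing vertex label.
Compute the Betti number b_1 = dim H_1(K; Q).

b_1=1

n_0=8 n_1=26 n_2=34 n_3=17  [Q]
∂1: piv[dg,dh,dj,dn,du,dw,dz] rk=7  ker:gh,gj,gn,gw,gz,hj,hn,hu,hw,hz,jn,ju,jw,jz,nw,nz,uw,uz,wz
∂2: piv[dgh,dgj,dgn,dgw,dgz,dhj,dhn,dhu,dhz,djn,dju,djw,djz,dnw,dnz,duz,dwz,ghw] rk=18  ker:ghj,ghn,gjn,gjw,gjz,gnw,gwz,hjn,hju,hjz,hnw,huz,jnw,jnz,juz,jwz
∂3: piv[dghj,dghn,dgjn,dgjw,dgjz,dgnw,dgwz,dhjn,dhju,dhjz,dhuz,djuz,djwz,ghnw] rk=14  ker:ghjn,gjwz,hjuz
b_1=(26−7)−18=1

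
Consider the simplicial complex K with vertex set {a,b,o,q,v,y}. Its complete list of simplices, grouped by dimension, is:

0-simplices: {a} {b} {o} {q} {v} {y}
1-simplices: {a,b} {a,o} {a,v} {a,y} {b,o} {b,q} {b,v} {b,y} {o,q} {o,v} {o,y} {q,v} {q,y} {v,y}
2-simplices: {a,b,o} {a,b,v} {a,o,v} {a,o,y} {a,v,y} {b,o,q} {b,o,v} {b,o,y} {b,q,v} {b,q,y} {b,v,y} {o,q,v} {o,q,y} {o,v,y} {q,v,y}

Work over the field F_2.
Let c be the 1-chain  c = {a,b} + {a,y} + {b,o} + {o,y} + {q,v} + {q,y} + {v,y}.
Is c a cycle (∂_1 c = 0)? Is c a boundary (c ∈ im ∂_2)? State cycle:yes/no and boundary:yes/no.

cycle:yes boundary:yes

n_0=6 n_1=14 n_2=15  [Z2]
∂1: piv[ab,ao,av,ay,bq] rk=5  ker:bo,bv,by,oq,ov,oy,qv,qy,vy
∂2: piv[abo,abv,aov,aoy,avy,boq,boy,bqv,bqy] rk=9  ker:bov,bvy,oqv,oqy,ovy,qvy
∂1c = 0
c vs im∂2: reduces to 0 ⇒ boundary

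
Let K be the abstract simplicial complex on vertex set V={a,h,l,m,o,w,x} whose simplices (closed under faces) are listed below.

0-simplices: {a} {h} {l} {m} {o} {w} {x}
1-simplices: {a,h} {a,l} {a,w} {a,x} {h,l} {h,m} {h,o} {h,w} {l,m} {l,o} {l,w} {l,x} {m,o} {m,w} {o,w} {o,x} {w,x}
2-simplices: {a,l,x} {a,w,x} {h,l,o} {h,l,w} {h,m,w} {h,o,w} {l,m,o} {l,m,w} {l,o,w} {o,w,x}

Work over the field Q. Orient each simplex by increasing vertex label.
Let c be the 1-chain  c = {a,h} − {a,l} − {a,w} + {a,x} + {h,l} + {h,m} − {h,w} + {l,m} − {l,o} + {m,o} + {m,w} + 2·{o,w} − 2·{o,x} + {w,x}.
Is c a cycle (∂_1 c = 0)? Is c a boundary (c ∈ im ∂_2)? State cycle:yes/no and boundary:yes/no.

n_0=7 n_1=17 n_2=10  [Q]
∂1: piv[ah,al,aw,ax,hm,ho] rk=6  ker:hl,hw,lm,lo,lw,lx,mo,mw,ow,ox,wx
∂2: piv[alx,awx,hlo,hlw,hmw,how,lmo,lmw,owx] rk=9  ker:low
∂1c = 0
c vs im∂2: residual ≠ 0 ⇒ not boundary

cycle:yes boundary:no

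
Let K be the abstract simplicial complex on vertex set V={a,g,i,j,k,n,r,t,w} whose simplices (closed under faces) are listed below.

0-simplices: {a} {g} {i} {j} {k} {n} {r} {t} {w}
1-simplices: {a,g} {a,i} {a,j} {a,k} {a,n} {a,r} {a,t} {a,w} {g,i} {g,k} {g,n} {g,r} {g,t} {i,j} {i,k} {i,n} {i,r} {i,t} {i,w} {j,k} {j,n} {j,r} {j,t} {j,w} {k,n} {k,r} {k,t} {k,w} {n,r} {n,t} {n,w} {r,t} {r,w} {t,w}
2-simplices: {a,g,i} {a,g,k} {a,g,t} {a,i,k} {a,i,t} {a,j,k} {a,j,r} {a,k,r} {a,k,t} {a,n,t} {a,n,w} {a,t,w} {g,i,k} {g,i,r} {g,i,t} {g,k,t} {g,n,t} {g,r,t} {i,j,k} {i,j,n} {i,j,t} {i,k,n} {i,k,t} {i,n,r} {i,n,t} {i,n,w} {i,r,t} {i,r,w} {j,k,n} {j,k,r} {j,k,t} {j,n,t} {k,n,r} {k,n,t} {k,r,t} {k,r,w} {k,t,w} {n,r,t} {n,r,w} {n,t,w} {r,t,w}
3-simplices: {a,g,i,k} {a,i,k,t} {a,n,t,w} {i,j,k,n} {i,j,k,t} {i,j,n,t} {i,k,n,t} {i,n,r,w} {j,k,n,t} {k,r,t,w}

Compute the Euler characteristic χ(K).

n_0=9 n_1=34 n_2=41 n_3=10
χ=+9−34+41−10=6

χ(K)=6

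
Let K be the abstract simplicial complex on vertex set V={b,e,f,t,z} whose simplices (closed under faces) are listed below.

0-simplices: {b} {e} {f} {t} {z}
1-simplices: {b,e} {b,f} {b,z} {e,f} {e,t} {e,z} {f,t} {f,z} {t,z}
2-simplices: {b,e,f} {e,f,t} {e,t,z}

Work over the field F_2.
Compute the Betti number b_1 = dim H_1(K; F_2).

b_1=2

n_0=5 n_1=9 n_2=3  [Z2]
∂1: piv[be,bf,bz,et] rk=4  ker:ef,ez,ft,fz,tz
∂2: piv[bef,eft,etz] rk=3
b_1=(9−4)−3=2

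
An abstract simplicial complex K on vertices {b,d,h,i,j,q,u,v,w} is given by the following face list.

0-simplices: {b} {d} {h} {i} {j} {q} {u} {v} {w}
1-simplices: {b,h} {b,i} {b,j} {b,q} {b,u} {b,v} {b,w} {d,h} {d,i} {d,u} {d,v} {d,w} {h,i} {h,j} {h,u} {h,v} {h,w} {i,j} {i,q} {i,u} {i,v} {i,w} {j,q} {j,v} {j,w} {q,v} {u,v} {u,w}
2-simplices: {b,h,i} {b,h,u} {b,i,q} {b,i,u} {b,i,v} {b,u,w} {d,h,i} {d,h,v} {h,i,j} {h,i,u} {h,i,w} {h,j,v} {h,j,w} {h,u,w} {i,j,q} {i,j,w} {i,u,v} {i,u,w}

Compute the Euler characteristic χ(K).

χ(K)=-1

n_0=9 n_1=28 n_2=18
χ=+9−28+18=-1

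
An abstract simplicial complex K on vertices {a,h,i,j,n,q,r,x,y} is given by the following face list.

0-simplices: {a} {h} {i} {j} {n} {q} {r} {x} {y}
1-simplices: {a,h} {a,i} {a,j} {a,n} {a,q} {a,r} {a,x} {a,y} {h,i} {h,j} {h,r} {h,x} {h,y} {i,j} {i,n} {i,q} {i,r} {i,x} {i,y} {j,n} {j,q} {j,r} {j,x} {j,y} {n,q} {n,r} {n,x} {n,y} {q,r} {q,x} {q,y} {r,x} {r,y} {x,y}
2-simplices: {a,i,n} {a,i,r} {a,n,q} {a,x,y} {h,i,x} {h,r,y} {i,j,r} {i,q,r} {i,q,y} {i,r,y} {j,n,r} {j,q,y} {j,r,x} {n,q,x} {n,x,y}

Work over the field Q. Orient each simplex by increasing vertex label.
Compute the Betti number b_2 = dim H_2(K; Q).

n_0=9 n_1=34 n_2=15  [Q]
∂1: piv[ah,ai,aj,an,aq,ar,ax,ay] rk=8  ker:hi,hj,hr,hx,hy,ij,in,iq,ir,ix,iy,jn,jq,jr,jx,jy,nq,nr,nx,ny,qr,qx,qy,rx,ry,xy
∂2: piv[ain,air,anq,axy,hix,hry,ijr,iqr,iqy,iry,jnr,jqy,jrx,nqx,nxy] rk=15
b_2=(15−15)−0=0

b_2=0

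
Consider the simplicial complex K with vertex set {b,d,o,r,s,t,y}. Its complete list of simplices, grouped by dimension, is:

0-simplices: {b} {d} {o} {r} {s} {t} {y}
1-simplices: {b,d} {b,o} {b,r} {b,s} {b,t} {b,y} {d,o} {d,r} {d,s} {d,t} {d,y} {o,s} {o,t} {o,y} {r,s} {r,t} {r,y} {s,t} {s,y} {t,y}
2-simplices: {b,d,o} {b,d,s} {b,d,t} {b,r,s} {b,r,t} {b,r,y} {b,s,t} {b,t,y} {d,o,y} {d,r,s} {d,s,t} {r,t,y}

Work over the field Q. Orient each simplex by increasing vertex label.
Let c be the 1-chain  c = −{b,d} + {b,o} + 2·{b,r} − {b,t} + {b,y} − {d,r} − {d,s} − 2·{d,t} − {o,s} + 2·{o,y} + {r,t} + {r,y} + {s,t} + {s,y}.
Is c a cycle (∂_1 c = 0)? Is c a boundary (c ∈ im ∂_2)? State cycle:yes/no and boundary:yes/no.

cycle:no boundary:no

n_0=7 n_1=20 n_2=12  [Q]
∂1: piv[bd,bo,br,bs,bt,by] rk=6  ker:do,dr,ds,dt,dy,os,ot,oy,rs,rt,ry,st,sy,ty
∂2: piv[bdo,bds,bdt,brs,brt,bry,bst,bty,doy,drs] rk=10  ker:dst,rty
∂1c = −2·{b} + 3·{d} − {r} − 4·{s} − {t} + 5·{y}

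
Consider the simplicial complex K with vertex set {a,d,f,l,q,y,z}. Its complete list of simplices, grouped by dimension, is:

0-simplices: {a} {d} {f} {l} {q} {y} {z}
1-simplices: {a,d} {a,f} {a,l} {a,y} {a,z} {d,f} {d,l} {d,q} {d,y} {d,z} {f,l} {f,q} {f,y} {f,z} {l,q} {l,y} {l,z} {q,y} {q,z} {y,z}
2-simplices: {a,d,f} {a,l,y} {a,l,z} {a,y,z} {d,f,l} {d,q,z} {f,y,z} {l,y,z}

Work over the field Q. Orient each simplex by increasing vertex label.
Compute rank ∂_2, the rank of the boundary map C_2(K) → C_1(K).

rank∂_2=7

n_0=7 n_1=20 n_2=8  [Q]
∂1: piv[ad,af,al,ay,az,dq] rk=6  ker:df,dl,dy,dz,fl,fq,fy,fz,lq,ly,lz,qy,qz,yz
∂2: piv[adf,aly,alz,ayz,dfl,dqz,fyz] rk=7  ker:lyz
rk∂_2=7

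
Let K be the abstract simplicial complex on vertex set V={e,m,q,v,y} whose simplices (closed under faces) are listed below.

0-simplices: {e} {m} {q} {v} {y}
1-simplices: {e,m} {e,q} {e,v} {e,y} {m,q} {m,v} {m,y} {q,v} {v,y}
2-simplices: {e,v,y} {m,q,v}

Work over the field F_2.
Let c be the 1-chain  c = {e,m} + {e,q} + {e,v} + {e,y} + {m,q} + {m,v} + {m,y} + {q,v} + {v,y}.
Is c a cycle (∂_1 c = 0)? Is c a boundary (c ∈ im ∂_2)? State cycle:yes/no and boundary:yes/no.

cycle:no boundary:no

n_0=5 n_1=9 n_2=2  [Z2]
∂1: piv[em,eq,ev,ey] rk=4  ker:mq,mv,my,qv,vy
∂2: piv[evy,mqv] rk=2
∂1c = {q} + {y}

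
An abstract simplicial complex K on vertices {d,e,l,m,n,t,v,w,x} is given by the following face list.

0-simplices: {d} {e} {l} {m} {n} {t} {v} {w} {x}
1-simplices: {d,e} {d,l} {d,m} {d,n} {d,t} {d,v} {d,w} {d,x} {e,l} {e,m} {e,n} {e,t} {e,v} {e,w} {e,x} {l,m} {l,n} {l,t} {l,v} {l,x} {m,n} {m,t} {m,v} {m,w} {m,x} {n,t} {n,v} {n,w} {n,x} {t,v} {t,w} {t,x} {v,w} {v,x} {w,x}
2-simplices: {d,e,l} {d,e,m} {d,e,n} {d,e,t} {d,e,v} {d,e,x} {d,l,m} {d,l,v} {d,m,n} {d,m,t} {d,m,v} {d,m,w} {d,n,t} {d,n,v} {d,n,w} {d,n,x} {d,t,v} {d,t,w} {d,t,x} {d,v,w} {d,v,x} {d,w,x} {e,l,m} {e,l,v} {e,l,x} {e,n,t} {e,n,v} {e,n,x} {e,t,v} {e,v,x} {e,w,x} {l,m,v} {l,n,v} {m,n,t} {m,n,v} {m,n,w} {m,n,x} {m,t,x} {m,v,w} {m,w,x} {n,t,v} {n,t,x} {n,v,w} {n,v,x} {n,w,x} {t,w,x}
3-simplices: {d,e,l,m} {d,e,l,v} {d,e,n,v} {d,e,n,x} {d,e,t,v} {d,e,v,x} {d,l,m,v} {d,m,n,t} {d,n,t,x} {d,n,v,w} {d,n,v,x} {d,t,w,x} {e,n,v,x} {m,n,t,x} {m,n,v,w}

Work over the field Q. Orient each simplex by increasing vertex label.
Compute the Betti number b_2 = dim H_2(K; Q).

n_0=9 n_1=35 n_2=46 n_3=15  [Q]
∂1: piv[de,dl,dm,dn,dt,dv,dw,dx] rk=8  ker:el,em,en,et,ev,ew,ex,lm,ln,lt,lv,lx,mn,mt,mv,mw,mx,nt,nv,nw,nx,tv,tw,tx,vw,vx,wx
∂2: piv[del,dem,den,det,dev,dex,dlm,dlv,dmn,dmt,dmv,dmw,dnt,dnv,dnw,dnx,dtv,dtw,dtx,dvw,dvx,dwx,elx,ewx,lnv,mnx] rk=26  ker:elm,elv,ent,env,enx,etv,evx,lmv,mnt,mnv,mnw,mtx,mvw,mwx,ntv,ntx,nvw,nvx,nwx,twx
∂3: piv[delm,delv,denv,denx,detv,devx,dlmv,dmnt,dntx,dnvw,dnvx,dtwx,mntx,mnvw] rk=14  ker:envx
b_2=(46−26)−14=6

b_2=6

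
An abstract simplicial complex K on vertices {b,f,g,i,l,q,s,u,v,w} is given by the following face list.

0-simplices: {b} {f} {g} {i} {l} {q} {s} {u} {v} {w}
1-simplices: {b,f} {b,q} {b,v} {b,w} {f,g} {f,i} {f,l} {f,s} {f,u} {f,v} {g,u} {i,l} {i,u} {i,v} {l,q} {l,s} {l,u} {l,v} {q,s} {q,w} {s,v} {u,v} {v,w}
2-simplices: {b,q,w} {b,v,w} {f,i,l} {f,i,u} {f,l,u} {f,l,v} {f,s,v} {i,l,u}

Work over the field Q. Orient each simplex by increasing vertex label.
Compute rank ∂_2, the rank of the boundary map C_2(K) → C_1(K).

rank∂_2=7

n_0=10 n_1=23 n_2=8  [Q]
∂1: piv[bf,bq,bv,bw,fg,fi,fl,fs,fu] rk=9  ker:fv,gu,il,iu,iv,lq,ls,lu,lv,qs,qw,sv,uv,vw
∂2: piv[bqw,bvw,fil,fiu,flu,flv,fsv] rk=7  ker:ilu
rk∂_2=7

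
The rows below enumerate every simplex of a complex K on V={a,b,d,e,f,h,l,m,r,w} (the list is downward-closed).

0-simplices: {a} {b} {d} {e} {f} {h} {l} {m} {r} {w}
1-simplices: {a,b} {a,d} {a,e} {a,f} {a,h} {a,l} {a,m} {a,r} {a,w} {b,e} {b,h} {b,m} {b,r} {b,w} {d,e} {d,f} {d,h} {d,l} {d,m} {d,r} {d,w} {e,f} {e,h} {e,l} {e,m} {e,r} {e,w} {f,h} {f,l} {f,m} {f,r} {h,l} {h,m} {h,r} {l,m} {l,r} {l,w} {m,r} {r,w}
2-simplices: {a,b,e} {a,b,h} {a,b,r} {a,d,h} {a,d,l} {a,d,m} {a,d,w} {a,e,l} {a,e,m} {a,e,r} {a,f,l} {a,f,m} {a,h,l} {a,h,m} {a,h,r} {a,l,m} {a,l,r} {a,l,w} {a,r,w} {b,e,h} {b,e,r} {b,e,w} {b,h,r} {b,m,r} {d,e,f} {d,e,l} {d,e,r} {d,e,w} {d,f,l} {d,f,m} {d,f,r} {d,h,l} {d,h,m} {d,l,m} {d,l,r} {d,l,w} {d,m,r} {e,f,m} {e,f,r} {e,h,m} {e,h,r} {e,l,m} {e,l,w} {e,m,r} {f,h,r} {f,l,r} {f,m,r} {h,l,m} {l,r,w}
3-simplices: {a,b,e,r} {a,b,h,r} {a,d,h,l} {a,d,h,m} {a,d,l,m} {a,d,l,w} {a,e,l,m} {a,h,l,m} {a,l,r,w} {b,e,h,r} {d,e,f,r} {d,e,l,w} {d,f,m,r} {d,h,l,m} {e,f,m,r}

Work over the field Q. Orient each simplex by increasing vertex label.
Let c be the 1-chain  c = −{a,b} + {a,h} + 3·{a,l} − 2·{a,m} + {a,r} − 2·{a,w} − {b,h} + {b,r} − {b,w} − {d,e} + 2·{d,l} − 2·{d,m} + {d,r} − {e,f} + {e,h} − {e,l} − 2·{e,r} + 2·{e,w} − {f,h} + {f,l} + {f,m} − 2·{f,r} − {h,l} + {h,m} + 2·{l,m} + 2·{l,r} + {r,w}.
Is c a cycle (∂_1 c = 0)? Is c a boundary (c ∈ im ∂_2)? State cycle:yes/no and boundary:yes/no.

n_0=10 n_1=39 n_2=49 n_3=15  [Q]
∂1: piv[ab,ad,ae,af,ah,al,am,ar,aw] rk=9  ker:be,bh,bm,br,bw,de,df,dh,dl,dm,dr,dw,ef,eh,el,em,er,ew,fh,fl,fm,fr,hl,hm,hr,lm,lr,lw,mr,rw
∂2: piv[abe,abh,abr,adh,adl,adm,adw,ael,aem,aer,afl,afm,ahl,ahm,ahr,alm,alr,alw,arw,beh,bew,bmr,def,del,der,dew,dfl,dfr,dmr,fhr] rk=30  ker:ber,bhr,dfm,dhl,dhm,dlm,dlr,dlw,efm,efr,ehm,ehr,elm,elw,emr,flr,fmr,hlm,lrw
∂3: piv[aber,abhr,adhl,adhm,adlm,adlw,aelm,ahlm,alrw,behr,defr,delw,dfmr,efmr] rk=14  ker:dhlm
∂1c = 0
c vs im∂2: reduces to 0 ⇒ boundary

cycle:yes boundary:yes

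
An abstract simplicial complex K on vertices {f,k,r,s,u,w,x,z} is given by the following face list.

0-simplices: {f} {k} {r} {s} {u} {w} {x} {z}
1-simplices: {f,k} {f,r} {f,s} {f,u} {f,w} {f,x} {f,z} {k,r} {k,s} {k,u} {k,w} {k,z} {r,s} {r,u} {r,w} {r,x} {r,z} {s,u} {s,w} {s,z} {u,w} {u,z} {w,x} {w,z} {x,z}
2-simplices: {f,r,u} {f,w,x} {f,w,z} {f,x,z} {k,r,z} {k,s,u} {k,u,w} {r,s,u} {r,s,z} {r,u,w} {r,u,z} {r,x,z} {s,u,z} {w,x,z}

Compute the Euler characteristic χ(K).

χ(K)=-3

n_0=8 n_1=25 n_2=14
χ=+8−25+14=-3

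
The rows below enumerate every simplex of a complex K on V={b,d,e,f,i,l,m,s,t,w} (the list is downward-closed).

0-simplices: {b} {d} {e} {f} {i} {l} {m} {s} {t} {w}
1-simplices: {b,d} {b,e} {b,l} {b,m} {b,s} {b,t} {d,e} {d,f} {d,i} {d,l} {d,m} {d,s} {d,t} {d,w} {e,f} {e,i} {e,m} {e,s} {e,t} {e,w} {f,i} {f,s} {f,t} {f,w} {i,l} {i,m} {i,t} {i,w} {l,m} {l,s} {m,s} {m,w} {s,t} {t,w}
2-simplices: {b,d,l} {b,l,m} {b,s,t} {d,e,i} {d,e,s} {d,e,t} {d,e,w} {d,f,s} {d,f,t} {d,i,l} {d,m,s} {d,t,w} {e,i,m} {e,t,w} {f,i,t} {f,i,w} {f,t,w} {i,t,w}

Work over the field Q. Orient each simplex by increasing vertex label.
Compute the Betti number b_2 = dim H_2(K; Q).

b_2=2

n_0=10 n_1=34 n_2=18  [Q]
∂1: piv[bd,be,bl,bm,bs,bt,df,di,dw] rk=9  ker:de,dl,dm,ds,dt,ef,ei,em,es,et,ew,fi,fs,ft,fw,il,im,it,iw,lm,ls,ms,mw,st,tw
∂2: piv[bdl,blm,bst,dei,des,det,dew,dfs,dft,dil,dms,dtw,eim,fit,fiw,ftw] rk=16  ker:etw,itw
b_2=(18−16)−0=2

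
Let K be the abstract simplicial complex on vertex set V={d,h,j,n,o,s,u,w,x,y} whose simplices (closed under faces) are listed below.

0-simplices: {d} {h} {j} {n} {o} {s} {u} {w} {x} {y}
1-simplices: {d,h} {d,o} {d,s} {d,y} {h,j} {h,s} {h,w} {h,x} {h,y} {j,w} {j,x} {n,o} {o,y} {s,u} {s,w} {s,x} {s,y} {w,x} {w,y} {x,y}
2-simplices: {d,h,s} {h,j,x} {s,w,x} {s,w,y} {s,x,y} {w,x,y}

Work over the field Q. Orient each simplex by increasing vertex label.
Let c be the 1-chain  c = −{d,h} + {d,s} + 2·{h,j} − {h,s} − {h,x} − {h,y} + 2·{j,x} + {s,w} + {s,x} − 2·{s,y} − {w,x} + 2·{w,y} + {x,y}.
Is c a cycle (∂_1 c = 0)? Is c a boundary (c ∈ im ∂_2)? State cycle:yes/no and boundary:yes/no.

cycle:yes boundary:no

n_0=10 n_1=20 n_2=6  [Q]
∂1: piv[dh,do,ds,dy,hj,hw,hx,no,su] rk=9  ker:hs,hy,jw,jx,oy,sw,sx,sy,wx,wy,xy
∂2: piv[dhs,hjx,swx,swy,sxy] rk=5  ker:wxy
∂1c = 0
c vs im∂2: residual ≠ 0 ⇒ not boundary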